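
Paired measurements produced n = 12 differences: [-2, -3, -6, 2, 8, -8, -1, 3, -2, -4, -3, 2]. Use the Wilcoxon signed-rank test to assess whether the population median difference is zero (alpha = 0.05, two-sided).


Step 1: Drop any zero differences (none here) and take |d_i|.
|d| = [2, 3, 6, 2, 8, 8, 1, 3, 2, 4, 3, 2]
Step 2: Midrank |d_i| (ties get averaged ranks).
ranks: |2|->3.5, |3|->7, |6|->10, |2|->3.5, |8|->11.5, |8|->11.5, |1|->1, |3|->7, |2|->3.5, |4|->9, |3|->7, |2|->3.5
Step 3: Attach original signs; sum ranks with positive sign and with negative sign.
W+ = 3.5 + 11.5 + 7 + 3.5 = 25.5
W- = 3.5 + 7 + 10 + 11.5 + 1 + 3.5 + 9 + 7 = 52.5
(Check: W+ + W- = 78 should equal n(n+1)/2 = 78.)
Step 4: Test statistic W = min(W+, W-) = 25.5.
Step 5: Ties in |d|, so use the tie-corrected normal approximation.
        E[W] = n(n+1)/4 = 12*13/4 = 39.
        Tie groups: |d|=2 (t=4), |d|=3 (t=3), |d|=8 (t=2); sum(t^3 - t) = 90.
        Var[W] = n(n+1)(2n+1)/24 - sum(t^3-t)/48 = 3900/24 - 90/48 = 160.625.
        z = (W - E[W]) / sqrt(Var[W]) = (25.5 - 39) / 12.6738 = -1.0652.
        Two-sided p = 2*Phi(z) = 0.286790.
Step 6: alpha = 0.05. fail to reject H0.

W+ = 25.5, W- = 52.5, W = min = 25.5, p = 0.286790, fail to reject H0.


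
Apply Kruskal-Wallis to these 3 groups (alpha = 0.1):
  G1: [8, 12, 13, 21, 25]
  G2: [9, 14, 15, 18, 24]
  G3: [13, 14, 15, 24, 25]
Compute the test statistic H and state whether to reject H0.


Step 1: Combine all N = 15 observations and assign midranks.
sorted (value, group, rank): (8,G1,1), (9,G2,2), (12,G1,3), (13,G1,4.5), (13,G3,4.5), (14,G2,6.5), (14,G3,6.5), (15,G2,8.5), (15,G3,8.5), (18,G2,10), (21,G1,11), (24,G2,12.5), (24,G3,12.5), (25,G1,14.5), (25,G3,14.5)
Step 2: Sum ranks within each group.
R_1 = 34 (n_1 = 5)
R_2 = 39.5 (n_2 = 5)
R_3 = 46.5 (n_3 = 5)
Step 3: H = 12/(N(N+1)) * sum(R_i^2/n_i) - 3(N+1)
     = 12/(15*16) * (34^2/5 + 39.5^2/5 + 46.5^2/5) - 3*16
     = 0.050000 * 975.7 - 48
     = 0.785000.
Step 4: Ties present; correction factor C = 1 - 30/(15^3 - 15) = 0.991071. Corrected H = 0.785000 / 0.991071 = 0.792072.
Step 5: Under H0, H ~ chi^2(2); p-value = 0.672982.
Step 6: alpha = 0.1. fail to reject H0.

H = 0.7921, df = 2, p = 0.672982, fail to reject H0.


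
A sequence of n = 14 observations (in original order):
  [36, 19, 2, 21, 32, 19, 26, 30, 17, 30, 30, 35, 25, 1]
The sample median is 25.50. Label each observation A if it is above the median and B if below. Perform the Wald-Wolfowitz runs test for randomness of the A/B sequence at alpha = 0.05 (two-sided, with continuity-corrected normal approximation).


Step 1: Compute median = 25.50; label A = above, B = below.
Labels in order: ABBBABAABAAABB  (n_A = 7, n_B = 7)
Step 2: Count runs R = 8.
Step 3: Under H0 (random ordering), E[R] = 2*n_A*n_B/(n_A+n_B) + 1 = 2*7*7/14 + 1 = 8.0000.
        Var[R] = 2*n_A*n_B*(2*n_A*n_B - n_A - n_B) / ((n_A+n_B)^2 * (n_A+n_B-1)) = 8232/2548 = 3.2308.
        SD[R] = 1.7974.
Step 4: R = E[R], so z = 0 with no continuity correction.
Step 5: Two-sided p-value via normal approximation = 2*(1 - Phi(|z|)) = 1.000000.
Step 6: alpha = 0.05. fail to reject H0.

R = 8, z = 0.0000, p = 1.000000, fail to reject H0.


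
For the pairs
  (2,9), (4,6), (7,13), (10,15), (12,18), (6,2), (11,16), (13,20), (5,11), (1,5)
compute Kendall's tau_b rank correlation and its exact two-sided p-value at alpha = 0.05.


Step 1: Enumerate the 45 unordered pairs (i,j) with i<j and classify each by sign(x_j-x_i) * sign(y_j-y_i).
  (1,2):dx=+2,dy=-3->D; (1,3):dx=+5,dy=+4->C; (1,4):dx=+8,dy=+6->C; (1,5):dx=+10,dy=+9->C
  (1,6):dx=+4,dy=-7->D; (1,7):dx=+9,dy=+7->C; (1,8):dx=+11,dy=+11->C; (1,9):dx=+3,dy=+2->C
  (1,10):dx=-1,dy=-4->C; (2,3):dx=+3,dy=+7->C; (2,4):dx=+6,dy=+9->C; (2,5):dx=+8,dy=+12->C
  (2,6):dx=+2,dy=-4->D; (2,7):dx=+7,dy=+10->C; (2,8):dx=+9,dy=+14->C; (2,9):dx=+1,dy=+5->C
  (2,10):dx=-3,dy=-1->C; (3,4):dx=+3,dy=+2->C; (3,5):dx=+5,dy=+5->C; (3,6):dx=-1,dy=-11->C
  (3,7):dx=+4,dy=+3->C; (3,8):dx=+6,dy=+7->C; (3,9):dx=-2,dy=-2->C; (3,10):dx=-6,dy=-8->C
  (4,5):dx=+2,dy=+3->C; (4,6):dx=-4,dy=-13->C; (4,7):dx=+1,dy=+1->C; (4,8):dx=+3,dy=+5->C
  (4,9):dx=-5,dy=-4->C; (4,10):dx=-9,dy=-10->C; (5,6):dx=-6,dy=-16->C; (5,7):dx=-1,dy=-2->C
  (5,8):dx=+1,dy=+2->C; (5,9):dx=-7,dy=-7->C; (5,10):dx=-11,dy=-13->C; (6,7):dx=+5,dy=+14->C
  (6,8):dx=+7,dy=+18->C; (6,9):dx=-1,dy=+9->D; (6,10):dx=-5,dy=+3->D; (7,8):dx=+2,dy=+4->C
  (7,9):dx=-6,dy=-5->C; (7,10):dx=-10,dy=-11->C; (8,9):dx=-8,dy=-9->C; (8,10):dx=-12,dy=-15->C
  (9,10):dx=-4,dy=-6->C
Step 2: C = 40, D = 5, total pairs = 45.
Step 3: tau = (C - D)/(n(n-1)/2) = (40 - 5)/45 = 0.777778.
Step 4: Exact two-sided p-value (enumerate n! = 3628800 permutations of y under H0): p = 0.000946.
Step 5: alpha = 0.05. reject H0.

tau_b = 0.7778 (C=40, D=5), p = 0.000946, reject H0.


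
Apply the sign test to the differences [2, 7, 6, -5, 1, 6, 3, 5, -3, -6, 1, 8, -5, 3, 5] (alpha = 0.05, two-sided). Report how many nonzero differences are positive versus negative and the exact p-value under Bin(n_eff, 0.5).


Step 1: Discard zero differences. Original n = 15; n_eff = number of nonzero differences = 15.
Nonzero differences (with sign): +2, +7, +6, -5, +1, +6, +3, +5, -3, -6, +1, +8, -5, +3, +5
Step 2: Count signs: positive = 11, negative = 4.
Step 3: Under H0: P(positive) = 0.5, so the number of positives S ~ Bin(15, 0.5).
Step 4: Two-sided exact p-value = sum of Bin(15,0.5) probabilities at or below the observed probability = 0.118469.
Step 5: alpha = 0.05. fail to reject H0.

n_eff = 15, pos = 11, neg = 4, p = 0.118469, fail to reject H0.


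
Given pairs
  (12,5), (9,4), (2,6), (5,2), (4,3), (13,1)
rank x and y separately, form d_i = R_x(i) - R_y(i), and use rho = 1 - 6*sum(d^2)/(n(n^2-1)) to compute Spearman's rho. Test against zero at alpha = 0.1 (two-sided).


Step 1: Rank x and y separately (midranks; no ties here).
rank(x): 12->5, 9->4, 2->1, 5->3, 4->2, 13->6
rank(y): 5->5, 4->4, 6->6, 2->2, 3->3, 1->1
Step 2: d_i = R_x(i) - R_y(i); compute d_i^2.
  (5-5)^2=0, (4-4)^2=0, (1-6)^2=25, (3-2)^2=1, (2-3)^2=1, (6-1)^2=25
sum(d^2) = 52.
Step 3: rho = 1 - 6*52 / (6*(6^2 - 1)) = 1 - 312/210 = -0.485714.
Step 4: Under H0, t = rho * sqrt((n-2)/(1-rho^2)) = -1.1113 ~ t(4).
Step 5: Two-sided p-value from the t-distribution with 4 df = 0.328723.
Step 6: alpha = 0.1. fail to reject H0.

rho = -0.4857, p = 0.328723, fail to reject H0 at alpha = 0.1.


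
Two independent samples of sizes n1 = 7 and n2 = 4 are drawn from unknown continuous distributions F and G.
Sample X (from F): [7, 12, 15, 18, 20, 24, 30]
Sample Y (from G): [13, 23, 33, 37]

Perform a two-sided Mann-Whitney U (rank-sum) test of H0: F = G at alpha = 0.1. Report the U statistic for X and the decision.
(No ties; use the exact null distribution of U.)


Step 1: Combine and sort all 11 observations; assign midranks.
sorted (value, group): (7,X), (12,X), (13,Y), (15,X), (18,X), (20,X), (23,Y), (24,X), (30,X), (33,Y), (37,Y)
ranks: 7->1, 12->2, 13->3, 15->4, 18->5, 20->6, 23->7, 24->8, 30->9, 33->10, 37->11
Step 2: Rank sum for X: R1 = 1 + 2 + 4 + 5 + 6 + 8 + 9 = 35.
Step 3: U_X = R1 - n1(n1+1)/2 = 35 - 7*8/2 = 35 - 28 = 7.
       U_Y = n1*n2 - U_X = 28 - 7 = 21.
Step 4: No ties, so the exact null distribution of U (based on enumerating the C(11,7) = 330 equally likely rank assignments) gives the two-sided p-value.
Step 5: p-value = 0.230303; compare to alpha = 0.1. fail to reject H0.

U_X = 7, p = 0.230303, fail to reject H0 at alpha = 0.1.


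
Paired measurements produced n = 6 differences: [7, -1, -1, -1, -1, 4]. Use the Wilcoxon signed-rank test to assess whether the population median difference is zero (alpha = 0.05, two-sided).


Step 1: Drop any zero differences (none here) and take |d_i|.
|d| = [7, 1, 1, 1, 1, 4]
Step 2: Midrank |d_i| (ties get averaged ranks).
ranks: |7|->6, |1|->2.5, |1|->2.5, |1|->2.5, |1|->2.5, |4|->5
Step 3: Attach original signs; sum ranks with positive sign and with negative sign.
W+ = 6 + 5 = 11
W- = 2.5 + 2.5 + 2.5 + 2.5 = 10
(Check: W+ + W- = 21 should equal n(n+1)/2 = 21.)
Step 4: Test statistic W = min(W+, W-) = 10.
Step 5: Ties in |d|, so use the tie-corrected normal approximation.
        E[W] = n(n+1)/4 = 6*7/4 = 10.5.
        Tie groups: |d|=1 (t=4); sum(t^3 - t) = 60.
        Var[W] = n(n+1)(2n+1)/24 - sum(t^3-t)/48 = 546/24 - 60/48 = 21.5.
        z = (W - E[W]) / sqrt(Var[W]) = (10 - 10.5) / 4.6368 = -0.1078.
        Two-sided p = 2*Phi(z) = 0.914128.
Step 6: alpha = 0.05. fail to reject H0.

W+ = 11, W- = 10, W = min = 10, p = 0.914128, fail to reject H0.


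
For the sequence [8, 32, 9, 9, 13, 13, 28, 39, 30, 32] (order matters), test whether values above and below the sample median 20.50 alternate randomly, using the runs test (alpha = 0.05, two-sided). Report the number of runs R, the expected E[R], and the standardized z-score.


Step 1: Compute median = 20.50; label A = above, B = below.
Labels in order: BABBBBAAAA  (n_A = 5, n_B = 5)
Step 2: Count runs R = 4.
Step 3: Under H0 (random ordering), E[R] = 2*n_A*n_B/(n_A+n_B) + 1 = 2*5*5/10 + 1 = 6.0000.
        Var[R] = 2*n_A*n_B*(2*n_A*n_B - n_A - n_B) / ((n_A+n_B)^2 * (n_A+n_B-1)) = 2000/900 = 2.2222.
        SD[R] = 1.4907.
Step 4: Continuity-corrected z = (R + 0.5 - E[R]) / SD[R] = (4 + 0.5 - 6.0000) / 1.4907 = -1.0062.
Step 5: Two-sided p-value via normal approximation = 2*(1 - Phi(|z|)) = 0.314305.
Step 6: alpha = 0.05. fail to reject H0.

R = 4, z = -1.0062, p = 0.314305, fail to reject H0.


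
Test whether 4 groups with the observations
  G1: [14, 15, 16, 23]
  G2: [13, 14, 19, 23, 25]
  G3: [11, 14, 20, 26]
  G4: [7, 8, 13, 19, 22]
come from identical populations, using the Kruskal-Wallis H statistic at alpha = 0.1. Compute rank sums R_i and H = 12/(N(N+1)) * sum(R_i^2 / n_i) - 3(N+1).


Step 1: Combine all N = 18 observations and assign midranks.
sorted (value, group, rank): (7,G4,1), (8,G4,2), (11,G3,3), (13,G2,4.5), (13,G4,4.5), (14,G1,7), (14,G2,7), (14,G3,7), (15,G1,9), (16,G1,10), (19,G2,11.5), (19,G4,11.5), (20,G3,13), (22,G4,14), (23,G1,15.5), (23,G2,15.5), (25,G2,17), (26,G3,18)
Step 2: Sum ranks within each group.
R_1 = 41.5 (n_1 = 4)
R_2 = 55.5 (n_2 = 5)
R_3 = 41 (n_3 = 4)
R_4 = 33 (n_4 = 5)
Step 3: H = 12/(N(N+1)) * sum(R_i^2/n_i) - 3(N+1)
     = 12/(18*19) * (41.5^2/4 + 55.5^2/5 + 41^2/4 + 33^2/5) - 3*19
     = 0.035088 * 1684.66 - 57
     = 2.110965.
Step 4: Ties present; correction factor C = 1 - 42/(18^3 - 18) = 0.992776. Corrected H = 2.110965 / 0.992776 = 2.126325.
Step 5: Under H0, H ~ chi^2(3); p-value = 0.546605.
Step 6: alpha = 0.1. fail to reject H0.

H = 2.1263, df = 3, p = 0.546605, fail to reject H0.


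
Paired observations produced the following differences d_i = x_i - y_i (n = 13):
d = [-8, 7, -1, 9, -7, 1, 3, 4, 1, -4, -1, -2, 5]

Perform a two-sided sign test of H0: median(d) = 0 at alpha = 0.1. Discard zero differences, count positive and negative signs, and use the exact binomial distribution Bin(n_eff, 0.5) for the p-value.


Step 1: Discard zero differences. Original n = 13; n_eff = number of nonzero differences = 13.
Nonzero differences (with sign): -8, +7, -1, +9, -7, +1, +3, +4, +1, -4, -1, -2, +5
Step 2: Count signs: positive = 7, negative = 6.
Step 3: Under H0: P(positive) = 0.5, so the number of positives S ~ Bin(13, 0.5).
Step 4: Two-sided exact p-value = sum of Bin(13,0.5) probabilities at or below the observed probability = 1.000000.
Step 5: alpha = 0.1. fail to reject H0.

n_eff = 13, pos = 7, neg = 6, p = 1.000000, fail to reject H0.


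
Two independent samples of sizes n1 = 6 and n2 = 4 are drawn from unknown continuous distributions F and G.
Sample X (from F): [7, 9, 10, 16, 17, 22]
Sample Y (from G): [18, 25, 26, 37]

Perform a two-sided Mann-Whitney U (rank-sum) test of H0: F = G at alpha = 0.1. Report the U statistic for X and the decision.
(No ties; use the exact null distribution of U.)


Step 1: Combine and sort all 10 observations; assign midranks.
sorted (value, group): (7,X), (9,X), (10,X), (16,X), (17,X), (18,Y), (22,X), (25,Y), (26,Y), (37,Y)
ranks: 7->1, 9->2, 10->3, 16->4, 17->5, 18->6, 22->7, 25->8, 26->9, 37->10
Step 2: Rank sum for X: R1 = 1 + 2 + 3 + 4 + 5 + 7 = 22.
Step 3: U_X = R1 - n1(n1+1)/2 = 22 - 6*7/2 = 22 - 21 = 1.
       U_Y = n1*n2 - U_X = 24 - 1 = 23.
Step 4: No ties, so the exact null distribution of U (based on enumerating the C(10,6) = 210 equally likely rank assignments) gives the two-sided p-value.
Step 5: p-value = 0.019048; compare to alpha = 0.1. reject H0.

U_X = 1, p = 0.019048, reject H0 at alpha = 0.1.


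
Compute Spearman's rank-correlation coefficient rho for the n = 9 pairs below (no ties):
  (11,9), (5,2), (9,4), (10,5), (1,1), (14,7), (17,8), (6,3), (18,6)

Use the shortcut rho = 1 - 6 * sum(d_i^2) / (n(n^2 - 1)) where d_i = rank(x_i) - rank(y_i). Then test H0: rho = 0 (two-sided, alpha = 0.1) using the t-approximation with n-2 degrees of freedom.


Step 1: Rank x and y separately (midranks; no ties here).
rank(x): 11->6, 5->2, 9->4, 10->5, 1->1, 14->7, 17->8, 6->3, 18->9
rank(y): 9->9, 2->2, 4->4, 5->5, 1->1, 7->7, 8->8, 3->3, 6->6
Step 2: d_i = R_x(i) - R_y(i); compute d_i^2.
  (6-9)^2=9, (2-2)^2=0, (4-4)^2=0, (5-5)^2=0, (1-1)^2=0, (7-7)^2=0, (8-8)^2=0, (3-3)^2=0, (9-6)^2=9
sum(d^2) = 18.
Step 3: rho = 1 - 6*18 / (9*(9^2 - 1)) = 1 - 108/720 = 0.850000.
Step 4: Under H0, t = rho * sqrt((n-2)/(1-rho^2)) = 4.2691 ~ t(7).
Step 5: Two-sided p-value from the t-distribution with 7 df = 0.003705.
Step 6: alpha = 0.1. reject H0.

rho = 0.8500, p = 0.003705, reject H0 at alpha = 0.1.


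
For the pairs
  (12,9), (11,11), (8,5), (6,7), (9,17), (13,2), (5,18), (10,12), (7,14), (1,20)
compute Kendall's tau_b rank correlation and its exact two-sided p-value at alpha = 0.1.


Step 1: Enumerate the 45 unordered pairs (i,j) with i<j and classify each by sign(x_j-x_i) * sign(y_j-y_i).
  (1,2):dx=-1,dy=+2->D; (1,3):dx=-4,dy=-4->C; (1,4):dx=-6,dy=-2->C; (1,5):dx=-3,dy=+8->D
  (1,6):dx=+1,dy=-7->D; (1,7):dx=-7,dy=+9->D; (1,8):dx=-2,dy=+3->D; (1,9):dx=-5,dy=+5->D
  (1,10):dx=-11,dy=+11->D; (2,3):dx=-3,dy=-6->C; (2,4):dx=-5,dy=-4->C; (2,5):dx=-2,dy=+6->D
  (2,6):dx=+2,dy=-9->D; (2,7):dx=-6,dy=+7->D; (2,8):dx=-1,dy=+1->D; (2,9):dx=-4,dy=+3->D
  (2,10):dx=-10,dy=+9->D; (3,4):dx=-2,dy=+2->D; (3,5):dx=+1,dy=+12->C; (3,6):dx=+5,dy=-3->D
  (3,7):dx=-3,dy=+13->D; (3,8):dx=+2,dy=+7->C; (3,9):dx=-1,dy=+9->D; (3,10):dx=-7,dy=+15->D
  (4,5):dx=+3,dy=+10->C; (4,6):dx=+7,dy=-5->D; (4,7):dx=-1,dy=+11->D; (4,8):dx=+4,dy=+5->C
  (4,9):dx=+1,dy=+7->C; (4,10):dx=-5,dy=+13->D; (5,6):dx=+4,dy=-15->D; (5,7):dx=-4,dy=+1->D
  (5,8):dx=+1,dy=-5->D; (5,9):dx=-2,dy=-3->C; (5,10):dx=-8,dy=+3->D; (6,7):dx=-8,dy=+16->D
  (6,8):dx=-3,dy=+10->D; (6,9):dx=-6,dy=+12->D; (6,10):dx=-12,dy=+18->D; (7,8):dx=+5,dy=-6->D
  (7,9):dx=+2,dy=-4->D; (7,10):dx=-4,dy=+2->D; (8,9):dx=-3,dy=+2->D; (8,10):dx=-9,dy=+8->D
  (9,10):dx=-6,dy=+6->D
Step 2: C = 10, D = 35, total pairs = 45.
Step 3: tau = (C - D)/(n(n-1)/2) = (10 - 35)/45 = -0.555556.
Step 4: Exact two-sided p-value (enumerate n! = 3628800 permutations of y under H0): p = 0.028609.
Step 5: alpha = 0.1. reject H0.

tau_b = -0.5556 (C=10, D=35), p = 0.028609, reject H0.


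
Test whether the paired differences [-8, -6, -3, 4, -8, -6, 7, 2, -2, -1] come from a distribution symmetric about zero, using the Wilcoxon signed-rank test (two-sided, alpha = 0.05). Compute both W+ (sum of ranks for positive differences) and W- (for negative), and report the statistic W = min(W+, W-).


Step 1: Drop any zero differences (none here) and take |d_i|.
|d| = [8, 6, 3, 4, 8, 6, 7, 2, 2, 1]
Step 2: Midrank |d_i| (ties get averaged ranks).
ranks: |8|->9.5, |6|->6.5, |3|->4, |4|->5, |8|->9.5, |6|->6.5, |7|->8, |2|->2.5, |2|->2.5, |1|->1
Step 3: Attach original signs; sum ranks with positive sign and with negative sign.
W+ = 5 + 8 + 2.5 = 15.5
W- = 9.5 + 6.5 + 4 + 9.5 + 6.5 + 2.5 + 1 = 39.5
(Check: W+ + W- = 55 should equal n(n+1)/2 = 55.)
Step 4: Test statistic W = min(W+, W-) = 15.5.
Step 5: Ties in |d|, so use the tie-corrected normal approximation.
        E[W] = n(n+1)/4 = 10*11/4 = 27.5.
        Tie groups: |d|=2 (t=2), |d|=6 (t=2), |d|=8 (t=2); sum(t^3 - t) = 18.
        Var[W] = n(n+1)(2n+1)/24 - sum(t^3-t)/48 = 2310/24 - 18/48 = 95.875.
        z = (W - E[W]) / sqrt(Var[W]) = (15.5 - 27.5) / 9.7916 = -1.2255.
        Two-sided p = 2*Phi(z) = 0.220371.
Step 6: alpha = 0.05. fail to reject H0.

W+ = 15.5, W- = 39.5, W = min = 15.5, p = 0.220371, fail to reject H0.


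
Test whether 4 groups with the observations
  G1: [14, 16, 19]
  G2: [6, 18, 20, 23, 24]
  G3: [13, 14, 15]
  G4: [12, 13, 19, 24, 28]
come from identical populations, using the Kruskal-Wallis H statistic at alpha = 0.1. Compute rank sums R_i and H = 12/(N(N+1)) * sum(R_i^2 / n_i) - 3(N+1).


Step 1: Combine all N = 16 observations and assign midranks.
sorted (value, group, rank): (6,G2,1), (12,G4,2), (13,G3,3.5), (13,G4,3.5), (14,G1,5.5), (14,G3,5.5), (15,G3,7), (16,G1,8), (18,G2,9), (19,G1,10.5), (19,G4,10.5), (20,G2,12), (23,G2,13), (24,G2,14.5), (24,G4,14.5), (28,G4,16)
Step 2: Sum ranks within each group.
R_1 = 24 (n_1 = 3)
R_2 = 49.5 (n_2 = 5)
R_3 = 16 (n_3 = 3)
R_4 = 46.5 (n_4 = 5)
Step 3: H = 12/(N(N+1)) * sum(R_i^2/n_i) - 3(N+1)
     = 12/(16*17) * (24^2/3 + 49.5^2/5 + 16^2/3 + 46.5^2/5) - 3*17
     = 0.044118 * 1199.83 - 51
     = 1.933824.
Step 4: Ties present; correction factor C = 1 - 24/(16^3 - 16) = 0.994118. Corrected H = 1.933824 / 0.994118 = 1.945266.
Step 5: Under H0, H ~ chi^2(3); p-value = 0.583844.
Step 6: alpha = 0.1. fail to reject H0.

H = 1.9453, df = 3, p = 0.583844, fail to reject H0.


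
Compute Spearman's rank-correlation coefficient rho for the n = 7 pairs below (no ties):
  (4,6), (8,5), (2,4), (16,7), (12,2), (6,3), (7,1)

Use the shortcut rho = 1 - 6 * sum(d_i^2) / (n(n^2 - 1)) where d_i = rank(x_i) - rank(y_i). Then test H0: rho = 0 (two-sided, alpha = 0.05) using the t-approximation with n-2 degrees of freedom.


Step 1: Rank x and y separately (midranks; no ties here).
rank(x): 4->2, 8->5, 2->1, 16->7, 12->6, 6->3, 7->4
rank(y): 6->6, 5->5, 4->4, 7->7, 2->2, 3->3, 1->1
Step 2: d_i = R_x(i) - R_y(i); compute d_i^2.
  (2-6)^2=16, (5-5)^2=0, (1-4)^2=9, (7-7)^2=0, (6-2)^2=16, (3-3)^2=0, (4-1)^2=9
sum(d^2) = 50.
Step 3: rho = 1 - 6*50 / (7*(7^2 - 1)) = 1 - 300/336 = 0.107143.
Step 4: Under H0, t = rho * sqrt((n-2)/(1-rho^2)) = 0.2410 ~ t(5).
Step 5: Two-sided p-value from the t-distribution with 5 df = 0.819151.
Step 6: alpha = 0.05. fail to reject H0.

rho = 0.1071, p = 0.819151, fail to reject H0 at alpha = 0.05.


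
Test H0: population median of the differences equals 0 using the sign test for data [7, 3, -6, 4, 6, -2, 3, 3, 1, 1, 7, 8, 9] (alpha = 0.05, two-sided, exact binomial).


Step 1: Discard zero differences. Original n = 13; n_eff = number of nonzero differences = 13.
Nonzero differences (with sign): +7, +3, -6, +4, +6, -2, +3, +3, +1, +1, +7, +8, +9
Step 2: Count signs: positive = 11, negative = 2.
Step 3: Under H0: P(positive) = 0.5, so the number of positives S ~ Bin(13, 0.5).
Step 4: Two-sided exact p-value = sum of Bin(13,0.5) probabilities at or below the observed probability = 0.022461.
Step 5: alpha = 0.05. reject H0.

n_eff = 13, pos = 11, neg = 2, p = 0.022461, reject H0.


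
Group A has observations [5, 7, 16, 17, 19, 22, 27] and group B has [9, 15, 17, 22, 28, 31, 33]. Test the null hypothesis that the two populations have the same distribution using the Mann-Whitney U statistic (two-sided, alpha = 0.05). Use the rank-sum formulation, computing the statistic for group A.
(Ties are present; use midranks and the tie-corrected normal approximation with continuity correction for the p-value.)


Step 1: Combine and sort all 14 observations; assign midranks.
sorted (value, group): (5,X), (7,X), (9,Y), (15,Y), (16,X), (17,X), (17,Y), (19,X), (22,X), (22,Y), (27,X), (28,Y), (31,Y), (33,Y)
ranks: 5->1, 7->2, 9->3, 15->4, 16->5, 17->6.5, 17->6.5, 19->8, 22->9.5, 22->9.5, 27->11, 28->12, 31->13, 33->14
Step 2: Rank sum for X: R1 = 1 + 2 + 5 + 6.5 + 8 + 9.5 + 11 = 43.
Step 3: U_X = R1 - n1(n1+1)/2 = 43 - 7*8/2 = 43 - 28 = 15.
       U_Y = n1*n2 - U_X = 49 - 15 = 34.
Step 4: Ties are present, so use the tie-corrected normal approximation (with continuity correction) for the p-value.
Step 5: p-value = 0.249110; compare to alpha = 0.05. fail to reject H0.

U_X = 15, p = 0.249110, fail to reject H0 at alpha = 0.05.


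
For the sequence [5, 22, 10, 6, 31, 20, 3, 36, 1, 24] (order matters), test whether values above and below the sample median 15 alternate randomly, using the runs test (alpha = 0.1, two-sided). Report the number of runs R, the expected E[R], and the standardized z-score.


Step 1: Compute median = 15; label A = above, B = below.
Labels in order: BABBAABABA  (n_A = 5, n_B = 5)
Step 2: Count runs R = 8.
Step 3: Under H0 (random ordering), E[R] = 2*n_A*n_B/(n_A+n_B) + 1 = 2*5*5/10 + 1 = 6.0000.
        Var[R] = 2*n_A*n_B*(2*n_A*n_B - n_A - n_B) / ((n_A+n_B)^2 * (n_A+n_B-1)) = 2000/900 = 2.2222.
        SD[R] = 1.4907.
Step 4: Continuity-corrected z = (R - 0.5 - E[R]) / SD[R] = (8 - 0.5 - 6.0000) / 1.4907 = 1.0062.
Step 5: Two-sided p-value via normal approximation = 2*(1 - Phi(|z|)) = 0.314305.
Step 6: alpha = 0.1. fail to reject H0.

R = 8, z = 1.0062, p = 0.314305, fail to reject H0.


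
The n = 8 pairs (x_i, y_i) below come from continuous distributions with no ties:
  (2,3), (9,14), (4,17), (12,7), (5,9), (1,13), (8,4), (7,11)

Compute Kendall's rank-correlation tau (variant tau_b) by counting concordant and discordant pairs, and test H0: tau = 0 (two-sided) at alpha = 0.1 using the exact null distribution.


Step 1: Enumerate the 28 unordered pairs (i,j) with i<j and classify each by sign(x_j-x_i) * sign(y_j-y_i).
  (1,2):dx=+7,dy=+11->C; (1,3):dx=+2,dy=+14->C; (1,4):dx=+10,dy=+4->C; (1,5):dx=+3,dy=+6->C
  (1,6):dx=-1,dy=+10->D; (1,7):dx=+6,dy=+1->C; (1,8):dx=+5,dy=+8->C; (2,3):dx=-5,dy=+3->D
  (2,4):dx=+3,dy=-7->D; (2,5):dx=-4,dy=-5->C; (2,6):dx=-8,dy=-1->C; (2,7):dx=-1,dy=-10->C
  (2,8):dx=-2,dy=-3->C; (3,4):dx=+8,dy=-10->D; (3,5):dx=+1,dy=-8->D; (3,6):dx=-3,dy=-4->C
  (3,7):dx=+4,dy=-13->D; (3,8):dx=+3,dy=-6->D; (4,5):dx=-7,dy=+2->D; (4,6):dx=-11,dy=+6->D
  (4,7):dx=-4,dy=-3->C; (4,8):dx=-5,dy=+4->D; (5,6):dx=-4,dy=+4->D; (5,7):dx=+3,dy=-5->D
  (5,8):dx=+2,dy=+2->C; (6,7):dx=+7,dy=-9->D; (6,8):dx=+6,dy=-2->D; (7,8):dx=-1,dy=+7->D
Step 2: C = 13, D = 15, total pairs = 28.
Step 3: tau = (C - D)/(n(n-1)/2) = (13 - 15)/28 = -0.071429.
Step 4: Exact two-sided p-value (enumerate n! = 40320 permutations of y under H0): p = 0.904861.
Step 5: alpha = 0.1. fail to reject H0.

tau_b = -0.0714 (C=13, D=15), p = 0.904861, fail to reject H0.


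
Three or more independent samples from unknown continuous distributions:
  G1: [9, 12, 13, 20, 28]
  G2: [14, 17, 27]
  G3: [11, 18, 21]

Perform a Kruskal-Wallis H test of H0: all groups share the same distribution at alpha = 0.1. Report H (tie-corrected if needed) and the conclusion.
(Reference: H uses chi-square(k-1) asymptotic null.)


Step 1: Combine all N = 11 observations and assign midranks.
sorted (value, group, rank): (9,G1,1), (11,G3,2), (12,G1,3), (13,G1,4), (14,G2,5), (17,G2,6), (18,G3,7), (20,G1,8), (21,G3,9), (27,G2,10), (28,G1,11)
Step 2: Sum ranks within each group.
R_1 = 27 (n_1 = 5)
R_2 = 21 (n_2 = 3)
R_3 = 18 (n_3 = 3)
Step 3: H = 12/(N(N+1)) * sum(R_i^2/n_i) - 3(N+1)
     = 12/(11*12) * (27^2/5 + 21^2/3 + 18^2/3) - 3*12
     = 0.090909 * 400.8 - 36
     = 0.436364.
Step 4: No ties, so H is used without correction.
Step 5: Under H0, H ~ chi^2(2); p-value = 0.803979.
Step 6: alpha = 0.1. fail to reject H0.

H = 0.4364, df = 2, p = 0.803979, fail to reject H0.


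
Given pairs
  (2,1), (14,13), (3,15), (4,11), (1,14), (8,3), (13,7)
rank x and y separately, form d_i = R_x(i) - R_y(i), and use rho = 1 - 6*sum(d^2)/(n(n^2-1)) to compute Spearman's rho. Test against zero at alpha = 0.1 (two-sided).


Step 1: Rank x and y separately (midranks; no ties here).
rank(x): 2->2, 14->7, 3->3, 4->4, 1->1, 8->5, 13->6
rank(y): 1->1, 13->5, 15->7, 11->4, 14->6, 3->2, 7->3
Step 2: d_i = R_x(i) - R_y(i); compute d_i^2.
  (2-1)^2=1, (7-5)^2=4, (3-7)^2=16, (4-4)^2=0, (1-6)^2=25, (5-2)^2=9, (6-3)^2=9
sum(d^2) = 64.
Step 3: rho = 1 - 6*64 / (7*(7^2 - 1)) = 1 - 384/336 = -0.142857.
Step 4: Under H0, t = rho * sqrt((n-2)/(1-rho^2)) = -0.3227 ~ t(5).
Step 5: Two-sided p-value from the t-distribution with 5 df = 0.759945.
Step 6: alpha = 0.1. fail to reject H0.

rho = -0.1429, p = 0.759945, fail to reject H0 at alpha = 0.1.


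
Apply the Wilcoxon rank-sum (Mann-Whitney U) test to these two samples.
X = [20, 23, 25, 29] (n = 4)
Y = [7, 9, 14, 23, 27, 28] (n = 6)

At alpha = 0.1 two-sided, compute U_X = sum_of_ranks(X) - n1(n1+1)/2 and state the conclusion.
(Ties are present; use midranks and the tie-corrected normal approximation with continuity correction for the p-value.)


Step 1: Combine and sort all 10 observations; assign midranks.
sorted (value, group): (7,Y), (9,Y), (14,Y), (20,X), (23,X), (23,Y), (25,X), (27,Y), (28,Y), (29,X)
ranks: 7->1, 9->2, 14->3, 20->4, 23->5.5, 23->5.5, 25->7, 27->8, 28->9, 29->10
Step 2: Rank sum for X: R1 = 4 + 5.5 + 7 + 10 = 26.5.
Step 3: U_X = R1 - n1(n1+1)/2 = 26.5 - 4*5/2 = 26.5 - 10 = 16.5.
       U_Y = n1*n2 - U_X = 24 - 16.5 = 7.5.
Step 4: Ties are present, so use the tie-corrected normal approximation (with continuity correction) for the p-value.
Step 5: p-value = 0.392330; compare to alpha = 0.1. fail to reject H0.

U_X = 16.5, p = 0.392330, fail to reject H0 at alpha = 0.1.


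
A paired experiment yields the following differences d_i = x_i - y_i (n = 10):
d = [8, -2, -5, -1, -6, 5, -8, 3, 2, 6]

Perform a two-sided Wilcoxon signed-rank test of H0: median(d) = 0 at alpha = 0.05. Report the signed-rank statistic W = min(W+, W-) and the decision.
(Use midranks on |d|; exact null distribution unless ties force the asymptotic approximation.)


Step 1: Drop any zero differences (none here) and take |d_i|.
|d| = [8, 2, 5, 1, 6, 5, 8, 3, 2, 6]
Step 2: Midrank |d_i| (ties get averaged ranks).
ranks: |8|->9.5, |2|->2.5, |5|->5.5, |1|->1, |6|->7.5, |5|->5.5, |8|->9.5, |3|->4, |2|->2.5, |6|->7.5
Step 3: Attach original signs; sum ranks with positive sign and with negative sign.
W+ = 9.5 + 5.5 + 4 + 2.5 + 7.5 = 29
W- = 2.5 + 5.5 + 1 + 7.5 + 9.5 = 26
(Check: W+ + W- = 55 should equal n(n+1)/2 = 55.)
Step 4: Test statistic W = min(W+, W-) = 26.
Step 5: Ties in |d|, so use the tie-corrected normal approximation.
        E[W] = n(n+1)/4 = 10*11/4 = 27.5.
        Tie groups: |d|=2 (t=2), |d|=5 (t=2), |d|=6 (t=2), |d|=8 (t=2); sum(t^3 - t) = 24.
        Var[W] = n(n+1)(2n+1)/24 - sum(t^3-t)/48 = 2310/24 - 24/48 = 95.75.
        z = (W - E[W]) / sqrt(Var[W]) = (26 - 27.5) / 9.7852 = -0.1533.
        Two-sided p = 2*Phi(z) = 0.878167.
Step 6: alpha = 0.05. fail to reject H0.

W+ = 29, W- = 26, W = min = 26, p = 0.878167, fail to reject H0.


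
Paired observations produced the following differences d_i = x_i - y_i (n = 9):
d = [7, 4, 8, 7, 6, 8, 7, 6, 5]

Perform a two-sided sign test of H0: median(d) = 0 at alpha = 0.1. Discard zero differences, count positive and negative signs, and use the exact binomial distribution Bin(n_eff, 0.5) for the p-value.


Step 1: Discard zero differences. Original n = 9; n_eff = number of nonzero differences = 9.
Nonzero differences (with sign): +7, +4, +8, +7, +6, +8, +7, +6, +5
Step 2: Count signs: positive = 9, negative = 0.
Step 3: Under H0: P(positive) = 0.5, so the number of positives S ~ Bin(9, 0.5).
Step 4: Two-sided exact p-value = sum of Bin(9,0.5) probabilities at or below the observed probability = 0.003906.
Step 5: alpha = 0.1. reject H0.

n_eff = 9, pos = 9, neg = 0, p = 0.003906, reject H0.


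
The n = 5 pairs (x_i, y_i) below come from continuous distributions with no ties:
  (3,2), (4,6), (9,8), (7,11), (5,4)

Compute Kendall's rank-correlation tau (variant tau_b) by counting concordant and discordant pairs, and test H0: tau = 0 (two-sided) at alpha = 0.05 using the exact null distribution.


Step 1: Enumerate the 10 unordered pairs (i,j) with i<j and classify each by sign(x_j-x_i) * sign(y_j-y_i).
  (1,2):dx=+1,dy=+4->C; (1,3):dx=+6,dy=+6->C; (1,4):dx=+4,dy=+9->C; (1,5):dx=+2,dy=+2->C
  (2,3):dx=+5,dy=+2->C; (2,4):dx=+3,dy=+5->C; (2,5):dx=+1,dy=-2->D; (3,4):dx=-2,dy=+3->D
  (3,5):dx=-4,dy=-4->C; (4,5):dx=-2,dy=-7->C
Step 2: C = 8, D = 2, total pairs = 10.
Step 3: tau = (C - D)/(n(n-1)/2) = (8 - 2)/10 = 0.600000.
Step 4: Exact two-sided p-value (enumerate n! = 120 permutations of y under H0): p = 0.233333.
Step 5: alpha = 0.05. fail to reject H0.

tau_b = 0.6000 (C=8, D=2), p = 0.233333, fail to reject H0.


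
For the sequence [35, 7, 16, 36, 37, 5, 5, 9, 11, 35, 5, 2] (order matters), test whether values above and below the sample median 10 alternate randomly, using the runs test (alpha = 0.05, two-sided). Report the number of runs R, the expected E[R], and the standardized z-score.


Step 1: Compute median = 10; label A = above, B = below.
Labels in order: ABAAABBBAABB  (n_A = 6, n_B = 6)
Step 2: Count runs R = 6.
Step 3: Under H0 (random ordering), E[R] = 2*n_A*n_B/(n_A+n_B) + 1 = 2*6*6/12 + 1 = 7.0000.
        Var[R] = 2*n_A*n_B*(2*n_A*n_B - n_A - n_B) / ((n_A+n_B)^2 * (n_A+n_B-1)) = 4320/1584 = 2.7273.
        SD[R] = 1.6514.
Step 4: Continuity-corrected z = (R + 0.5 - E[R]) / SD[R] = (6 + 0.5 - 7.0000) / 1.6514 = -0.3028.
Step 5: Two-sided p-value via normal approximation = 2*(1 - Phi(|z|)) = 0.762069.
Step 6: alpha = 0.05. fail to reject H0.

R = 6, z = -0.3028, p = 0.762069, fail to reject H0.


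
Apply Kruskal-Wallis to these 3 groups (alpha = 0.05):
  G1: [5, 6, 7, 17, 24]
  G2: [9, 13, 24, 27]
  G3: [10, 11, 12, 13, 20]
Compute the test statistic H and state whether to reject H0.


Step 1: Combine all N = 14 observations and assign midranks.
sorted (value, group, rank): (5,G1,1), (6,G1,2), (7,G1,3), (9,G2,4), (10,G3,5), (11,G3,6), (12,G3,7), (13,G2,8.5), (13,G3,8.5), (17,G1,10), (20,G3,11), (24,G1,12.5), (24,G2,12.5), (27,G2,14)
Step 2: Sum ranks within each group.
R_1 = 28.5 (n_1 = 5)
R_2 = 39 (n_2 = 4)
R_3 = 37.5 (n_3 = 5)
Step 3: H = 12/(N(N+1)) * sum(R_i^2/n_i) - 3(N+1)
     = 12/(14*15) * (28.5^2/5 + 39^2/4 + 37.5^2/5) - 3*15
     = 0.057143 * 823.95 - 45
     = 2.082857.
Step 4: Ties present; correction factor C = 1 - 12/(14^3 - 14) = 0.995604. Corrected H = 2.082857 / 0.995604 = 2.092053.
Step 5: Under H0, H ~ chi^2(2); p-value = 0.351331.
Step 6: alpha = 0.05. fail to reject H0.

H = 2.0921, df = 2, p = 0.351331, fail to reject H0.


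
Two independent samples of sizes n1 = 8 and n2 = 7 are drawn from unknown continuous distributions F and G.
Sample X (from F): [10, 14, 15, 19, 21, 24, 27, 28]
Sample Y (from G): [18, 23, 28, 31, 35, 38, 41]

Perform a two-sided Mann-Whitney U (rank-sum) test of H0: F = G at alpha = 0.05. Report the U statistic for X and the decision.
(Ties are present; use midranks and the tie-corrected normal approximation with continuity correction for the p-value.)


Step 1: Combine and sort all 15 observations; assign midranks.
sorted (value, group): (10,X), (14,X), (15,X), (18,Y), (19,X), (21,X), (23,Y), (24,X), (27,X), (28,X), (28,Y), (31,Y), (35,Y), (38,Y), (41,Y)
ranks: 10->1, 14->2, 15->3, 18->4, 19->5, 21->6, 23->7, 24->8, 27->9, 28->10.5, 28->10.5, 31->12, 35->13, 38->14, 41->15
Step 2: Rank sum for X: R1 = 1 + 2 + 3 + 5 + 6 + 8 + 9 + 10.5 = 44.5.
Step 3: U_X = R1 - n1(n1+1)/2 = 44.5 - 8*9/2 = 44.5 - 36 = 8.5.
       U_Y = n1*n2 - U_X = 56 - 8.5 = 47.5.
Step 4: Ties are present, so use the tie-corrected normal approximation (with continuity correction) for the p-value.
Step 5: p-value = 0.027751; compare to alpha = 0.05. reject H0.

U_X = 8.5, p = 0.027751, reject H0 at alpha = 0.05.


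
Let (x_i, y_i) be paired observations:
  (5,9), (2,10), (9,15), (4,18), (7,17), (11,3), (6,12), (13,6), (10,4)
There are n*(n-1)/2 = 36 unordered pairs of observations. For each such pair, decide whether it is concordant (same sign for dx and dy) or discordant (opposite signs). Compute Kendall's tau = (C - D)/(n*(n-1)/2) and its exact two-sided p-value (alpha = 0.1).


Step 1: Enumerate the 36 unordered pairs (i,j) with i<j and classify each by sign(x_j-x_i) * sign(y_j-y_i).
  (1,2):dx=-3,dy=+1->D; (1,3):dx=+4,dy=+6->C; (1,4):dx=-1,dy=+9->D; (1,5):dx=+2,dy=+8->C
  (1,6):dx=+6,dy=-6->D; (1,7):dx=+1,dy=+3->C; (1,8):dx=+8,dy=-3->D; (1,9):dx=+5,dy=-5->D
  (2,3):dx=+7,dy=+5->C; (2,4):dx=+2,dy=+8->C; (2,5):dx=+5,dy=+7->C; (2,6):dx=+9,dy=-7->D
  (2,7):dx=+4,dy=+2->C; (2,8):dx=+11,dy=-4->D; (2,9):dx=+8,dy=-6->D; (3,4):dx=-5,dy=+3->D
  (3,5):dx=-2,dy=+2->D; (3,6):dx=+2,dy=-12->D; (3,7):dx=-3,dy=-3->C; (3,8):dx=+4,dy=-9->D
  (3,9):dx=+1,dy=-11->D; (4,5):dx=+3,dy=-1->D; (4,6):dx=+7,dy=-15->D; (4,7):dx=+2,dy=-6->D
  (4,8):dx=+9,dy=-12->D; (4,9):dx=+6,dy=-14->D; (5,6):dx=+4,dy=-14->D; (5,7):dx=-1,dy=-5->C
  (5,8):dx=+6,dy=-11->D; (5,9):dx=+3,dy=-13->D; (6,7):dx=-5,dy=+9->D; (6,8):dx=+2,dy=+3->C
  (6,9):dx=-1,dy=+1->D; (7,8):dx=+7,dy=-6->D; (7,9):dx=+4,dy=-8->D; (8,9):dx=-3,dy=-2->C
Step 2: C = 11, D = 25, total pairs = 36.
Step 3: tau = (C - D)/(n(n-1)/2) = (11 - 25)/36 = -0.388889.
Step 4: Exact two-sided p-value (enumerate n! = 362880 permutations of y under H0): p = 0.180181.
Step 5: alpha = 0.1. fail to reject H0.

tau_b = -0.3889 (C=11, D=25), p = 0.180181, fail to reject H0.


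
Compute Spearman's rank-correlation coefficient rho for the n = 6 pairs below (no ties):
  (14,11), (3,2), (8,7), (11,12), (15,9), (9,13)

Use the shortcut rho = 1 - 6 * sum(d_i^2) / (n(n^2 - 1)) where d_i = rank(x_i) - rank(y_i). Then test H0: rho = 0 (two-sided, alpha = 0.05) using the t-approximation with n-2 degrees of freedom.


Step 1: Rank x and y separately (midranks; no ties here).
rank(x): 14->5, 3->1, 8->2, 11->4, 15->6, 9->3
rank(y): 11->4, 2->1, 7->2, 12->5, 9->3, 13->6
Step 2: d_i = R_x(i) - R_y(i); compute d_i^2.
  (5-4)^2=1, (1-1)^2=0, (2-2)^2=0, (4-5)^2=1, (6-3)^2=9, (3-6)^2=9
sum(d^2) = 20.
Step 3: rho = 1 - 6*20 / (6*(6^2 - 1)) = 1 - 120/210 = 0.428571.
Step 4: Under H0, t = rho * sqrt((n-2)/(1-rho^2)) = 0.9487 ~ t(4).
Step 5: Two-sided p-value from the t-distribution with 4 df = 0.396501.
Step 6: alpha = 0.05. fail to reject H0.

rho = 0.4286, p = 0.396501, fail to reject H0 at alpha = 0.05.


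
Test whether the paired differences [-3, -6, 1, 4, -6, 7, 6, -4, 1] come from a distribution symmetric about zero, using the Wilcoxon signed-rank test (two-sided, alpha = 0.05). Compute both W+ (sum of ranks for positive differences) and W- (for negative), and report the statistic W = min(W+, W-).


Step 1: Drop any zero differences (none here) and take |d_i|.
|d| = [3, 6, 1, 4, 6, 7, 6, 4, 1]
Step 2: Midrank |d_i| (ties get averaged ranks).
ranks: |3|->3, |6|->7, |1|->1.5, |4|->4.5, |6|->7, |7|->9, |6|->7, |4|->4.5, |1|->1.5
Step 3: Attach original signs; sum ranks with positive sign and with negative sign.
W+ = 1.5 + 4.5 + 9 + 7 + 1.5 = 23.5
W- = 3 + 7 + 7 + 4.5 = 21.5
(Check: W+ + W- = 45 should equal n(n+1)/2 = 45.)
Step 4: Test statistic W = min(W+, W-) = 21.5.
Step 5: Ties in |d|, so use the tie-corrected normal approximation.
        E[W] = n(n+1)/4 = 9*10/4 = 22.5.
        Tie groups: |d|=1 (t=2), |d|=4 (t=2), |d|=6 (t=3); sum(t^3 - t) = 36.
        Var[W] = n(n+1)(2n+1)/24 - sum(t^3-t)/48 = 1710/24 - 36/48 = 70.5.
        z = (W - E[W]) / sqrt(Var[W]) = (21.5 - 22.5) / 8.3964 = -0.1191.
        Two-sided p = 2*Phi(z) = 0.905198.
Step 6: alpha = 0.05. fail to reject H0.

W+ = 23.5, W- = 21.5, W = min = 21.5, p = 0.905198, fail to reject H0.


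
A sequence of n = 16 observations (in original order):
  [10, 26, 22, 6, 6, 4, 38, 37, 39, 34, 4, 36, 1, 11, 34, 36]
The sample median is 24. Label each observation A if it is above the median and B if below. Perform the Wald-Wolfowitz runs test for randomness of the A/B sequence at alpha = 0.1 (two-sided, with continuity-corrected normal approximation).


Step 1: Compute median = 24; label A = above, B = below.
Labels in order: BABBBBAAAABABBAA  (n_A = 8, n_B = 8)
Step 2: Count runs R = 8.
Step 3: Under H0 (random ordering), E[R] = 2*n_A*n_B/(n_A+n_B) + 1 = 2*8*8/16 + 1 = 9.0000.
        Var[R] = 2*n_A*n_B*(2*n_A*n_B - n_A - n_B) / ((n_A+n_B)^2 * (n_A+n_B-1)) = 14336/3840 = 3.7333.
        SD[R] = 1.9322.
Step 4: Continuity-corrected z = (R + 0.5 - E[R]) / SD[R] = (8 + 0.5 - 9.0000) / 1.9322 = -0.2588.
Step 5: Two-sided p-value via normal approximation = 2*(1 - Phi(|z|)) = 0.795809.
Step 6: alpha = 0.1. fail to reject H0.

R = 8, z = -0.2588, p = 0.795809, fail to reject H0.


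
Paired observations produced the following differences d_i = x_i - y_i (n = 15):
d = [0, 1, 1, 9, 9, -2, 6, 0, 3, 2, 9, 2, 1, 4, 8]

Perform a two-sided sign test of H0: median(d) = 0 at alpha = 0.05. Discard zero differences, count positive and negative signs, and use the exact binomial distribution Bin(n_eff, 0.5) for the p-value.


Step 1: Discard zero differences. Original n = 15; n_eff = number of nonzero differences = 13.
Nonzero differences (with sign): +1, +1, +9, +9, -2, +6, +3, +2, +9, +2, +1, +4, +8
Step 2: Count signs: positive = 12, negative = 1.
Step 3: Under H0: P(positive) = 0.5, so the number of positives S ~ Bin(13, 0.5).
Step 4: Two-sided exact p-value = sum of Bin(13,0.5) probabilities at or below the observed probability = 0.003418.
Step 5: alpha = 0.05. reject H0.

n_eff = 13, pos = 12, neg = 1, p = 0.003418, reject H0.


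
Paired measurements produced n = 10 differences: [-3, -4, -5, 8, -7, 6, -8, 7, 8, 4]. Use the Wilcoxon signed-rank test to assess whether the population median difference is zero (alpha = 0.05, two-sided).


Step 1: Drop any zero differences (none here) and take |d_i|.
|d| = [3, 4, 5, 8, 7, 6, 8, 7, 8, 4]
Step 2: Midrank |d_i| (ties get averaged ranks).
ranks: |3|->1, |4|->2.5, |5|->4, |8|->9, |7|->6.5, |6|->5, |8|->9, |7|->6.5, |8|->9, |4|->2.5
Step 3: Attach original signs; sum ranks with positive sign and with negative sign.
W+ = 9 + 5 + 6.5 + 9 + 2.5 = 32
W- = 1 + 2.5 + 4 + 6.5 + 9 = 23
(Check: W+ + W- = 55 should equal n(n+1)/2 = 55.)
Step 4: Test statistic W = min(W+, W-) = 23.
Step 5: Ties in |d|, so use the tie-corrected normal approximation.
        E[W] = n(n+1)/4 = 10*11/4 = 27.5.
        Tie groups: |d|=4 (t=2), |d|=7 (t=2), |d|=8 (t=3); sum(t^3 - t) = 36.
        Var[W] = n(n+1)(2n+1)/24 - sum(t^3-t)/48 = 2310/24 - 36/48 = 95.5.
        z = (W - E[W]) / sqrt(Var[W]) = (23 - 27.5) / 9.7724 = -0.4605.
        Two-sided p = 2*Phi(z) = 0.645172.
Step 6: alpha = 0.05. fail to reject H0.

W+ = 32, W- = 23, W = min = 23, p = 0.645172, fail to reject H0.


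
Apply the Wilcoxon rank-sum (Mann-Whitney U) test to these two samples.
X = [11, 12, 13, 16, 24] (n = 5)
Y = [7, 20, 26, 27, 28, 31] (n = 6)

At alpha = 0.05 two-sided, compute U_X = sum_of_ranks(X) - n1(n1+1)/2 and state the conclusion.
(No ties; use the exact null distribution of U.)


Step 1: Combine and sort all 11 observations; assign midranks.
sorted (value, group): (7,Y), (11,X), (12,X), (13,X), (16,X), (20,Y), (24,X), (26,Y), (27,Y), (28,Y), (31,Y)
ranks: 7->1, 11->2, 12->3, 13->4, 16->5, 20->6, 24->7, 26->8, 27->9, 28->10, 31->11
Step 2: Rank sum for X: R1 = 2 + 3 + 4 + 5 + 7 = 21.
Step 3: U_X = R1 - n1(n1+1)/2 = 21 - 5*6/2 = 21 - 15 = 6.
       U_Y = n1*n2 - U_X = 30 - 6 = 24.
Step 4: No ties, so the exact null distribution of U (based on enumerating the C(11,5) = 462 equally likely rank assignments) gives the two-sided p-value.
Step 5: p-value = 0.125541; compare to alpha = 0.05. fail to reject H0.

U_X = 6, p = 0.125541, fail to reject H0 at alpha = 0.05.


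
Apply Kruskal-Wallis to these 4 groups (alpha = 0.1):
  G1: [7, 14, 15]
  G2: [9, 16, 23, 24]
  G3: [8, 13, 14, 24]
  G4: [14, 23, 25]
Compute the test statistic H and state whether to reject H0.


Step 1: Combine all N = 14 observations and assign midranks.
sorted (value, group, rank): (7,G1,1), (8,G3,2), (9,G2,3), (13,G3,4), (14,G1,6), (14,G3,6), (14,G4,6), (15,G1,8), (16,G2,9), (23,G2,10.5), (23,G4,10.5), (24,G2,12.5), (24,G3,12.5), (25,G4,14)
Step 2: Sum ranks within each group.
R_1 = 15 (n_1 = 3)
R_2 = 35 (n_2 = 4)
R_3 = 24.5 (n_3 = 4)
R_4 = 30.5 (n_4 = 3)
Step 3: H = 12/(N(N+1)) * sum(R_i^2/n_i) - 3(N+1)
     = 12/(14*15) * (15^2/3 + 35^2/4 + 24.5^2/4 + 30.5^2/3) - 3*15
     = 0.057143 * 841.396 - 45
     = 3.079762.
Step 4: Ties present; correction factor C = 1 - 36/(14^3 - 14) = 0.986813. Corrected H = 3.079762 / 0.986813 = 3.120917.
Step 5: Under H0, H ~ chi^2(3); p-value = 0.373355.
Step 6: alpha = 0.1. fail to reject H0.

H = 3.1209, df = 3, p = 0.373355, fail to reject H0.
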